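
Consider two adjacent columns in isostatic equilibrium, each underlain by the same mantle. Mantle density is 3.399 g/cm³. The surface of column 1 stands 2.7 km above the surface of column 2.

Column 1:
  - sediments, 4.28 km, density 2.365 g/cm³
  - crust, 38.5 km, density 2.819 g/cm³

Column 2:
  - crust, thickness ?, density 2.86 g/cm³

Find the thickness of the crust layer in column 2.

Take the compensation level at the base of the deeper column (depth z_c below the surface of column 1) and equate Σ ρ_i t_i down to z_c; mantle fills any gap and the z_c terms cancel.
Column 1: 4.28×2.365 + 38.5×2.819 + (z_c − 42.78)×3.399
Column 2: 2.7×0 + x×2.86 + (z_c − 2.7 − 0 − x)×3.399
The z_c×3.399 term appears on both sides and cancels. Collect the known terms of each column as K = Σ(ρt)_known − 3.399 × (depth of known layers): K_1 = 118.6537 − 3.399×42.78 = −26.75552; K_2 = 0 − 3.399×(2.7 + 0) = −9.1773.
Balance: K_1 = K_2 − x×(3.399 − 2.86), so x = (K_2 − K_1)/(3.399 − 2.86) = 17.5782/0.539 = 32.6 km.

32.6 km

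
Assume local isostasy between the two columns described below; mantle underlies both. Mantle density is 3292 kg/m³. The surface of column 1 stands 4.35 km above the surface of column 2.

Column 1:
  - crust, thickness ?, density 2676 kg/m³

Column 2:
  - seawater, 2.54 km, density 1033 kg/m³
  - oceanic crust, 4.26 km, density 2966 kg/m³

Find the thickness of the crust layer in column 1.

34.8 km

Take the compensation level at the base of the deeper column (depth z_c below the surface of column 1) and equate Σ ρ_i t_i down to z_c; mantle fills any gap and the z_c terms cancel.
Column 1: x×2676 + (z_c − 0 − x)×3292
Column 2: 4.35×0 + 2.54×1033 + 4.26×2966 + (z_c − 4.35 − 6.8)×3292
The z_c×3292 term appears on both sides and cancels. Collect the known terms of each column as K = Σ(ρt)_known − 3292 × (depth of known layers): K_1 = 0 − 3292×0 = 0; K_2 = 15258.98 − 3292×(4.35 + 6.8) = −21446.82.
Balance: K_1 − x×(3292 − 2676) = K_2, so x = (K_1 − K_2)/(3292 − 2676) = 21446.8/616 = 34.8 km.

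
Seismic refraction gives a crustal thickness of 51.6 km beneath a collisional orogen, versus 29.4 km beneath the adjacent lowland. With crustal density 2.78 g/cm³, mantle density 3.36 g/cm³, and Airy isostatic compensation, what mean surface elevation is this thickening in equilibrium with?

Excess crust Δ = 51.6 km − 29.4 km = 22.2 km, split between elevation h and root r with h + r = Δ.
Airy balance ρ_c h = (ρ_m − ρ_c) r gives r = h ρ_c/(ρ_m − ρ_c), so h (1 + ρ_c/(ρ_m − ρ_c)) = Δ, i.e. h = Δ (ρ_m − ρ_c)/ρ_m.
h = 22.2 km × 0.58/3.36 = 3.83 km.

3.83 km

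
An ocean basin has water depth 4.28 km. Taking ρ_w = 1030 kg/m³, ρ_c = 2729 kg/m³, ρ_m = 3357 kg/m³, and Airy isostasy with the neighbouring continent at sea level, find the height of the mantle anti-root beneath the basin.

11.6 km

For local isostatic compensation: replacing crust with seawater at the top is compensated by replacing crust with mantle at the base: d (ρ_c − ρ_w) = a (ρ_m − ρ_c).
a = d (ρ_c − ρ_w)/(ρ_m − ρ_c) = 4.28 km × 1699/628 = 11.6 km.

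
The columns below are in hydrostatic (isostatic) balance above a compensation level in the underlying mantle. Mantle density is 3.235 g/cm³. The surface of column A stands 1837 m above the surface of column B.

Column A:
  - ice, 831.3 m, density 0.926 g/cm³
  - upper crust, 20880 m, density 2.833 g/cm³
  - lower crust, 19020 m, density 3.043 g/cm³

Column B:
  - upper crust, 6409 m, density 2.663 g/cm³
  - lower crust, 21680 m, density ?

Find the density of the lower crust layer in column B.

Take the compensation level at the base of the deeper column (depth z_c below the surface of column A) and equate Σ ρ_i t_i down to z_c; mantle fills any gap and the z_c terms cancel.
Column A: 831.3×0.926 + 20880×2.833 + 19020×3.043 + (z_c − 40731.3)×3.235
Column B: 1837×0 + 6409×2.663 + 21680×ρ + (z_c − 1837 − 28089)×3.235
The z_c×3.235 term appears on both sides and cancels. Collect the known terms of each column as K = Σ(ρt)_known − 3.235 × (depth of known layers): K_A = 117800.684 − 3.235×40731.3 = −13965.0717; K_B = 17067.167 − 3.235×(1837 + 28089) = −79743.443.
Balance: K_A = K_B + 21680×ρ, so ρ = (K_A − K_B)/21680 = 65778.4/21680 = 3.03 g/cm³.

3.03 g/cm³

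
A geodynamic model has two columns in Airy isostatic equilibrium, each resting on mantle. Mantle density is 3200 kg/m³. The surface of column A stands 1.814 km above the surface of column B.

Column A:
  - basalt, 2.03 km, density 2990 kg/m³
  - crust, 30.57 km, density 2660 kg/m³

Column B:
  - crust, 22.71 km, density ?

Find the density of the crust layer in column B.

2710 kg/m³

Take the compensation level at the base of the deeper column (depth z_c below the surface of column A) and equate Σ ρ_i t_i down to z_c; mantle fills any gap and the z_c terms cancel.
Column A: 2.03×2990 + 30.57×2660 + (z_c − 32.6)×3200
Column B: 1.814×0 + 22.71×ρ + (z_c − 1.814 − 22.71)×3200
The z_c×3200 term appears on both sides and cancels. Collect the known terms of each column as K = Σ(ρt)_known − 3200 × (depth of known layers): K_A = 87385.9 − 3200×32.6 = −16934.1; K_B = 0 − 3200×(1.814 + 22.71) = −78476.8.
Balance: K_A = K_B + 22.71×ρ, so ρ = (K_A − K_B)/22.71 = 61542.7/22.71 = 2710 kg/m³.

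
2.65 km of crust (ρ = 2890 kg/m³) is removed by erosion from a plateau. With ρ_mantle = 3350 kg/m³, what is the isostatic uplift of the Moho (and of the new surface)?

Unloading: uplift u = e ρ_c/ρ_m = 2.65 km × 2890/3350 = 2.29 km.

2.29 km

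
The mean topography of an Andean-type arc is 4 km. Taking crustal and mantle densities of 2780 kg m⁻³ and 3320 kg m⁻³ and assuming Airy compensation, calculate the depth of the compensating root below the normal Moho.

Isostatic balance requires: the weight of the topography is balanced by the buoyancy of the root, ρ_c h = (ρ_m − ρ_c) r.
r = h · ρ_c / (ρ_m − ρ_c) = 4 km × 2780 / (3320 − 2780) = 20.6 km.

20.6 km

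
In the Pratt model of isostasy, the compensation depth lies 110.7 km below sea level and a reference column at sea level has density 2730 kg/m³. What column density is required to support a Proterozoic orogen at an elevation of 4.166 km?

2630 kg/m³

Pratt balance: ρ_ref D = ρ (D + h).
ρ = ρ_ref D/(D + h) = 2730 × 110.7 km/(110.7 km + 4.166 km) = 2630 kg/m³.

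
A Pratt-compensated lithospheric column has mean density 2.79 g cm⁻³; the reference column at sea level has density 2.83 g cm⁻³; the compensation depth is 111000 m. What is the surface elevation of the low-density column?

ρ_ref D = ρ (D + h) → h = D (ρ_ref − ρ)/ρ.
h = 111000 m × (2.83 − 2.79)/2.79 = 1590 m.

1590 m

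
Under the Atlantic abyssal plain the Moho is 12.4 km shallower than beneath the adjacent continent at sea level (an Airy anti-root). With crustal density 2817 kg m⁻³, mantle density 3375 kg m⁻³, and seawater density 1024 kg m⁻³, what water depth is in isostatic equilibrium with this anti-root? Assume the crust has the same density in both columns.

3.86 km

Replacing a thickness d of crust by seawater at the top must be balanced by replacing crust with mantle at the base: d (ρ_c − ρ_w) = a (ρ_m − ρ_c).
d = a (ρ_m − ρ_c)/(ρ_c − ρ_w) = 12.4 km × 558/1793 = 3.86 km.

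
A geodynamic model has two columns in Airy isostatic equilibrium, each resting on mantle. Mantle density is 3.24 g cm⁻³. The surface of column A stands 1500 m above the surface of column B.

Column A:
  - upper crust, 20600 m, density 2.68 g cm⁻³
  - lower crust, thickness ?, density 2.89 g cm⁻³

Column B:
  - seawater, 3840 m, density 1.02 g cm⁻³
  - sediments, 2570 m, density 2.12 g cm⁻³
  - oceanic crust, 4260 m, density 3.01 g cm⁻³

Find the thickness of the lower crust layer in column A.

Take the compensation level at the base of the deeper column (depth z_c below the surface of column A) and equate Σ ρ_i t_i down to z_c; mantle fills any gap and the z_c terms cancel.
Column A: 20600×2.68 + x×2.89 + (z_c − 20600 − x)×3.24
Column B: 1500×0 + 3840×1.02 + 2570×2.12 + 4260×3.01 + (z_c − 1500 − 10670)×3.24
The z_c×3.24 term appears on both sides and cancels. Collect the known terms of each column as K = Σ(ρt)_known − 3.24 × (depth of known layers): K_A = 55208 − 3.24×20600 = −11536; K_B = 22187.8 − 3.24×(1500 + 10670) = −17243.
Balance: K_A − x×(3.24 − 2.89) = K_B, so x = (K_A − K_B)/(3.24 − 2.89) = 5707/0.35 = 16300 m.

16300 m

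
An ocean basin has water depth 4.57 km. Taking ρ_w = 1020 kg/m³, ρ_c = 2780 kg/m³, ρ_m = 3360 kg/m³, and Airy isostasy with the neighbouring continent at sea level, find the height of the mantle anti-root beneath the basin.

By Archimedes' principle applied to the lithosphere: replacing crust with seawater at the top is compensated by replacing crust with mantle at the base: d (ρ_c − ρ_w) = a (ρ_m − ρ_c).
a = d (ρ_c − ρ_w)/(ρ_m − ρ_c) = 4.57 km × 1760/580 = 13.9 km.

13.9 km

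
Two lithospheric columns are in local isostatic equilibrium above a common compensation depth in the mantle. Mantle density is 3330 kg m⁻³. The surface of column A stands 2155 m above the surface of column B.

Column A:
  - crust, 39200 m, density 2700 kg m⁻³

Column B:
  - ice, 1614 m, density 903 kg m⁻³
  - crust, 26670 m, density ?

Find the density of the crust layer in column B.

Take the compensation level at the base of the deeper column (depth z_c below the surface of column A) and equate Σ ρ_i t_i down to z_c; mantle fills any gap and the z_c terms cancel.
Column A: 39200×2700 + (z_c − 39200)×3330
Column B: 2155×0 + 1614×903 + 26670×ρ + (z_c − 2155 − 28284)×3330
The z_c×3330 term appears on both sides and cancels. Collect the known terms of each column as K = Σ(ρt)_known − 3330 × (depth of known layers): K_A = 105840000 − 3330×39200 = −24696000; K_B = 1457442 − 3330×(2155 + 28284) = −99904428.
Balance: K_A = K_B + 26670×ρ, so ρ = (K_A − K_B)/26670 = 75208400/26670 = 2820 kg m⁻³.

2820 kg m⁻³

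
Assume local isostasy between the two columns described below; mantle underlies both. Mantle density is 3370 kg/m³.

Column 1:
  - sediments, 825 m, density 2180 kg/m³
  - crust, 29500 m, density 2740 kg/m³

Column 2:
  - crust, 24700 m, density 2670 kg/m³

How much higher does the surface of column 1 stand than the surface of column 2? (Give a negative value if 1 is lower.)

For any compensation level in the mantle, the mantle terms cancel and isostasy reduces to e = (Σt_1 − Σt_2) − (Σ(ρt)_1 − Σ(ρt)_2) / ρ_m.
Σt_1 = 30325 m; Σt_2 = 24700 m; Σ(ρt)_1 = 82628500; Σ(ρt)_2 = 65949000 (in m·kg/m³).
e = (30325 − 24700) − (82628500 − 65949000) / 3370 = 676 m.

676 m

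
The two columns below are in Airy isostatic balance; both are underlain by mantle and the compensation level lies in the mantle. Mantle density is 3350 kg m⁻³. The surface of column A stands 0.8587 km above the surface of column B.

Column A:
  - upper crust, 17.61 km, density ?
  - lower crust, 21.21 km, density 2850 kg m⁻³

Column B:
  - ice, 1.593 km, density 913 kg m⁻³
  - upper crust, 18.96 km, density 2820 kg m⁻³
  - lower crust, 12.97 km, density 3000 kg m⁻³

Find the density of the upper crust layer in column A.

2740 kg m⁻³

Take the compensation level at the base of the deeper column (depth z_c below the surface of column A) and equate Σ ρ_i t_i down to z_c; mantle fills any gap and the z_c terms cancel.
Column A: 17.61×ρ + 21.21×2850 + (z_c − 38.82)×3350
Column B: 0.8587×0 + 1.593×913 + 18.96×2820 + 12.97×3000 + (z_c − 0.8587 − 33.523)×3350
The z_c×3350 term appears on both sides and cancels. Collect the known terms of each column as K = Σ(ρt)_known − 3350 × (depth of known layers): K_A = 60448.5 − 3350×38.82 = −69598.5; K_B = 93831.609 − 3350×(0.8587 + 33.523) = −21347.086.
Balance: K_A + 17.61×ρ = K_B, so ρ = (K_B − K_A)/17.61 = 48251.4/17.61 = 2740 kg m⁻³.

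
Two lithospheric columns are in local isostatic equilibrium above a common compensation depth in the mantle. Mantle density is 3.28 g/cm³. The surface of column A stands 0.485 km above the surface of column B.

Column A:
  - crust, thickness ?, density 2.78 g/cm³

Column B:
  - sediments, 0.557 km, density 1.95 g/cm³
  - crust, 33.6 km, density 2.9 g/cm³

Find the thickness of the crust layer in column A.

30.2 km

Take the compensation level at the base of the deeper column (depth z_c below the surface of column A) and equate Σ ρ_i t_i down to z_c; mantle fills any gap and the z_c terms cancel.
Column A: x×2.78 + (z_c − 0 − x)×3.28
Column B: 0.485×0 + 0.557×1.95 + 33.6×2.9 + (z_c − 0.485 − 34.157)×3.28
The z_c×3.28 term appears on both sides and cancels. Collect the known terms of each column as K = Σ(ρt)_known − 3.28 × (depth of known layers): K_A = 0 − 3.28×0 = 0; K_B = 98.52615 − 3.28×(0.485 + 34.157) = −15.09961.
Balance: K_A − x×(3.28 − 2.78) = K_B, so x = (K_A − K_B)/(3.28 − 2.78) = 15.0996/0.5 = 30.2 km.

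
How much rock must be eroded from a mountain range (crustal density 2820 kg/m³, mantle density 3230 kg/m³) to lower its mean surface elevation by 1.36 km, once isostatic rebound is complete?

Net drop Δ = e − u = e − e ρ_c/ρ_m = e (ρ_m − ρ_c)/ρ_m.
e = Δ ρ_m/(ρ_m − ρ_c) = 1.36 km × 3230/410 = 10.7 km.

10.7 km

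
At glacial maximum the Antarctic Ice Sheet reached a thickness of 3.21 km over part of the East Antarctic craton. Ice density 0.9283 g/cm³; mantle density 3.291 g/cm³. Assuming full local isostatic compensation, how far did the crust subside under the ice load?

0.905 km

For local isostatic compensation: the ice load ρ_ice t is balanced by mantle displaced below, ρ_m s.
s = t ρ_ice / ρ_m = 3.21 km × 0.9283/3.291 = 0.905 km.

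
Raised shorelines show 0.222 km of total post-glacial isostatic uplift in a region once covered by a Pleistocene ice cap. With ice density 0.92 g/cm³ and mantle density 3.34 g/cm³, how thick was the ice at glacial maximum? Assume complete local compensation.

0.806 km

u = t ρ_ice/ρ_m → t = u ρ_m/ρ_ice = 0.222 km × 3.34/0.92 = 0.806 km.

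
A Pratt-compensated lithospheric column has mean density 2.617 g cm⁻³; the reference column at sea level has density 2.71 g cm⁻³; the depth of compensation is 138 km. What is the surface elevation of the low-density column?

ρ_ref D = ρ (D + h) → h = D (ρ_ref − ρ)/ρ.
h = 138 km × (2.71 − 2.617)/2.617 = 4.9 km.

4.9 km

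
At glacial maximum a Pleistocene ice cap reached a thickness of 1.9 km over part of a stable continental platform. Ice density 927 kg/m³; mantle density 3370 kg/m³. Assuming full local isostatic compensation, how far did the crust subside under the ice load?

0.523 km

In Airy isostatic equilibrium: the ice load ρ_ice t is balanced by mantle displaced below, ρ_m s.
s = t ρ_ice / ρ_m = 1.9 km × 927/3370 = 0.523 km.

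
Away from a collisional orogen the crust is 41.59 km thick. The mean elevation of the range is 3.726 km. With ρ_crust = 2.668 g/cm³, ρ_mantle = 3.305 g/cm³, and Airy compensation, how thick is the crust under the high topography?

60.9 km

Root depth r = h ρ_c / (ρ_m − ρ_c) = 3.726 km × 2.668 / 0.637 = 15.61 km.
Total thickness = T + h + r = 41.59 km + 3.726 km + 15.61 km = 60.9 km.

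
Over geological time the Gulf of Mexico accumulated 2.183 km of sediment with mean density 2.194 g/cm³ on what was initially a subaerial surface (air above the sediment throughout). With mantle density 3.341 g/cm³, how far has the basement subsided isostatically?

1.43 km

Subaerial load: s = t ρ_sed / ρ_m = 2.183 km × 2.194/3.341 = 1.43 km.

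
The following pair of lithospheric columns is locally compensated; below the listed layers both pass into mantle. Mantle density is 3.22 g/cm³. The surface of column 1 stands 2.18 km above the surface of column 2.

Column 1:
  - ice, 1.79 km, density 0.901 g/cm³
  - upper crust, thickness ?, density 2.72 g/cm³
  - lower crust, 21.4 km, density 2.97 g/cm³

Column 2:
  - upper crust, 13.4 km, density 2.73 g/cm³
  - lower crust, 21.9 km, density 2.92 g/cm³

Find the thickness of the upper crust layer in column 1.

Take the compensation level at the base of the deeper column (depth z_c below the surface of column 1) and equate Σ ρ_i t_i down to z_c; mantle fills any gap and the z_c terms cancel.
Column 1: 1.79×0.901 + x×2.72 + 21.4×2.97 + (z_c − 23.19 − x)×3.22
Column 2: 2.18×0 + 13.4×2.73 + 21.9×2.92 + (z_c − 2.18 − 35.3)×3.22
The z_c×3.22 term appears on both sides and cancels. Collect the known terms of each column as K = Σ(ρt)_known − 3.22 × (depth of known layers): K_1 = 65.17079 − 3.22×23.19 = −9.50101; K_2 = 100.53 − 3.22×(2.18 + 35.3) = −20.1556.
Balance: K_1 − x×(3.22 − 2.72) = K_2, so x = (K_1 − K_2)/(3.22 − 2.72) = 10.6546/0.5 = 21.3 km.

21.3 km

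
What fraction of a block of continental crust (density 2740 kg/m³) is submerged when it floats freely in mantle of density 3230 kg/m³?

Submerged fraction = ρ_obj/ρ_fluid = 2740/3230 = 84.8%.

84.8%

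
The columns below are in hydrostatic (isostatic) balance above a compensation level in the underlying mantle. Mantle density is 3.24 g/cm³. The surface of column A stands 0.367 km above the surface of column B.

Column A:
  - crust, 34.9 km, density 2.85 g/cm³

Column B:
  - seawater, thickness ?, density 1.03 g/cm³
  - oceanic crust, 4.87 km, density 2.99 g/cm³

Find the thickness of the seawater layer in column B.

Take the compensation level at the base of the deeper column (depth z_c below the surface of column A) and equate Σ ρ_i t_i down to z_c; mantle fills any gap and the z_c terms cancel.
Column A: 34.9×2.85 + (z_c − 34.9)×3.24
Column B: 0.367×0 + x×1.03 + 4.87×2.99 + (z_c − 0.367 − 4.87 − x)×3.24
The z_c×3.24 term appears on both sides and cancels. Collect the known terms of each column as K = Σ(ρt)_known − 3.24 × (depth of known layers): K_A = 99.465 − 3.24×34.9 = −13.611; K_B = 14.5613 − 3.24×(0.367 + 4.87) = −2.40658.
Balance: K_A = K_B − x×(3.24 − 1.03), so x = (K_B − K_A)/(3.24 − 1.03) = 11.2044/2.21 = 5.07 km.

5.07 km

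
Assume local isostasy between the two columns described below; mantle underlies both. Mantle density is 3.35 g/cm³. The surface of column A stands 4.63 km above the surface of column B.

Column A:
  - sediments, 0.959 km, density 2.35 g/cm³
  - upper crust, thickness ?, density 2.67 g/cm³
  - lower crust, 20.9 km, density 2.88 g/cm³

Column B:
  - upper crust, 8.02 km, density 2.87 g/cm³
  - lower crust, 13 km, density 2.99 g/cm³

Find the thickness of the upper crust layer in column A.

19.5 km

Take the compensation level at the base of the deeper column (depth z_c below the surface of column A) and equate Σ ρ_i t_i down to z_c; mantle fills any gap and the z_c terms cancel.
Column A: 0.959×2.35 + x×2.67 + 20.9×2.88 + (z_c − 21.859 − x)×3.35
Column B: 4.63×0 + 8.02×2.87 + 13×2.99 + (z_c − 4.63 − 21.02)×3.35
The z_c×3.35 term appears on both sides and cancels. Collect the known terms of each column as K = Σ(ρt)_known − 3.35 × (depth of known layers): K_A = 62.44565 − 3.35×21.859 = −10.782; K_B = 61.8874 − 3.35×(4.63 + 21.02) = −24.0401.
Balance: K_A − x×(3.35 − 2.67) = K_B, so x = (K_A − K_B)/(3.35 − 2.67) = 13.2581/0.68 = 19.5 km.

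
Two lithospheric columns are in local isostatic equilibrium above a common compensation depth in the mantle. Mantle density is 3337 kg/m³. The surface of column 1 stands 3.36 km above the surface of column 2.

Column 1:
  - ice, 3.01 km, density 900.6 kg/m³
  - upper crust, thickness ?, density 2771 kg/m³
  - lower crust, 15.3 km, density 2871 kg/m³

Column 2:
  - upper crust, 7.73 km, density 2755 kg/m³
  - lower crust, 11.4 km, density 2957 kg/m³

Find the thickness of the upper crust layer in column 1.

Take the compensation level at the base of the deeper column (depth z_c below the surface of column 1) and equate Σ ρ_i t_i down to z_c; mantle fills any gap and the z_c terms cancel.
Column 1: 3.01×900.6 + x×2771 + 15.3×2871 + (z_c − 18.31 − x)×3337
Column 2: 3.36×0 + 7.73×2755 + 11.4×2957 + (z_c − 3.36 − 19.13)×3337
The z_c×3337 term appears on both sides and cancels. Collect the known terms of each column as K = Σ(ρt)_known − 3337 × (depth of known layers): K_1 = 46637.106 − 3337×18.31 = −14463.364; K_2 = 55005.95 − 3337×(3.36 + 19.13) = −20043.18.
Balance: K_1 − x×(3337 − 2771) = K_2, so x = (K_1 − K_2)/(3337 − 2771) = 5579.82/566 = 9.86 km.

9.86 km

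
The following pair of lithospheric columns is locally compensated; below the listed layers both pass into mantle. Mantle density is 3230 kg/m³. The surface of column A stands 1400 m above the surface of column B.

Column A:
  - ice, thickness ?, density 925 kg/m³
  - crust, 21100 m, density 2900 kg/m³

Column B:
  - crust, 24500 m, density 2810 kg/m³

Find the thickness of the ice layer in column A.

Take the compensation level at the base of the deeper column (depth z_c below the surface of column A) and equate Σ ρ_i t_i down to z_c; mantle fills any gap and the z_c terms cancel.
Column A: x×925 + 21100×2900 + (z_c − 21100 − x)×3230
Column B: 1400×0 + 24500×2810 + (z_c − 1400 − 24500)×3230
The z_c×3230 term appears on both sides and cancels. Collect the known terms of each column as K = Σ(ρt)_known − 3230 × (depth of known layers): K_A = 61190000 − 3230×21100 = −6963000; K_B = 68845000 − 3230×(1400 + 24500) = −14812000.
Balance: K_A − x×(3230 − 925) = K_B, so x = (K_A − K_B)/(3230 − 925) = 7849000/2305 = 3410 m.

3410 m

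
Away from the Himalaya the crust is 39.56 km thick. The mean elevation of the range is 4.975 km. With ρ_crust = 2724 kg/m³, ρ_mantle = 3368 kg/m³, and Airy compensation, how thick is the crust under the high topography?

65.6 km

Root depth r = h ρ_c / (ρ_m − ρ_c) = 4.975 km × 2724 / 644 = 21.04 km.
Total thickness = T + h + r = 39.56 km + 4.975 km + 21.04 km = 65.6 km.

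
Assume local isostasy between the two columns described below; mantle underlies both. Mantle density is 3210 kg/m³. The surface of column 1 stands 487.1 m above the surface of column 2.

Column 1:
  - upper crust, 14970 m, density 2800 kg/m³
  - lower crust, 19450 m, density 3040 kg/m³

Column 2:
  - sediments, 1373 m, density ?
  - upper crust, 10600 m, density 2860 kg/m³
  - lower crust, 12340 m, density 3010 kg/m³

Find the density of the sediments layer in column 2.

1970 kg/m³

Take the compensation level at the base of the deeper column (depth z_c below the surface of column 1) and equate Σ ρ_i t_i down to z_c; mantle fills any gap and the z_c terms cancel.
Column 1: 14970×2800 + 19450×3040 + (z_c − 34420)×3210
Column 2: 487.1×0 + 1373×ρ + 10600×2860 + 12340×3010 + (z_c − 487.1 − 24313)×3210
The z_c×3210 term appears on both sides and cancels. Collect the known terms of each column as K = Σ(ρt)_known − 3210 × (depth of known layers): K_1 = 101044000 − 3210×34420 = −9444200; K_2 = 67459400 − 3210×(487.1 + 24313) = −12148921.
Balance: K_1 = K_2 + 1373×ρ, so ρ = (K_1 − K_2)/1373 = 2704720/1373 = 1970 kg/m³.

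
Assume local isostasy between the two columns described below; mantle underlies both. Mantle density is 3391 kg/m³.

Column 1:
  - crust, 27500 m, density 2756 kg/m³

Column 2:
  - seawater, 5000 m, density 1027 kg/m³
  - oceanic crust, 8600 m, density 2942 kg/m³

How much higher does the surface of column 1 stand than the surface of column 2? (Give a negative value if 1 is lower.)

For any compensation level in the mantle, the mantle terms cancel and isostasy reduces to e = (Σt_1 − Σt_2) − (Σ(ρt)_1 − Σ(ρt)_2) / ρ_m.
Σt_1 = 27500 m; Σt_2 = 13600 m; Σ(ρt)_1 = 75790000; Σ(ρt)_2 = 30436200 (in m·kg/m³).
e = (27500 − 13600) − (75790000 − 30436200) / 3391 = 525 m.

525 m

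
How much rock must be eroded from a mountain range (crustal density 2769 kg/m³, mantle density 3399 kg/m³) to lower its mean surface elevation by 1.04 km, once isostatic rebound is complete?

Net drop Δ = e − u = e − e ρ_c/ρ_m = e (ρ_m − ρ_c)/ρ_m.
e = Δ ρ_m/(ρ_m − ρ_c) = 1.04 km × 3399/630 = 5.61 km.

5.61 km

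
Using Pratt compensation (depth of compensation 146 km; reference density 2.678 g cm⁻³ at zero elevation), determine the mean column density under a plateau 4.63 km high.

2.6 g cm⁻³

Pratt balance: ρ_ref D = ρ (D + h).
ρ = ρ_ref D/(D + h) = 2.678 × 146 km/(146 km + 4.63 km) = 2.6 g cm⁻³.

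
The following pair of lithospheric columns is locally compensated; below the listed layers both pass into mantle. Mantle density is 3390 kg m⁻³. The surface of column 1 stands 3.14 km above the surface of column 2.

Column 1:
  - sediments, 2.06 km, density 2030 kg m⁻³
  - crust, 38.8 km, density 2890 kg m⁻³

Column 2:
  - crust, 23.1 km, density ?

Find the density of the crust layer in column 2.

2890 kg m⁻³

Take the compensation level at the base of the deeper column (depth z_c below the surface of column 1) and equate Σ ρ_i t_i down to z_c; mantle fills any gap and the z_c terms cancel.
Column 1: 2.06×2030 + 38.8×2890 + (z_c − 40.86)×3390
Column 2: 3.14×0 + 23.1×ρ + (z_c − 3.14 − 23.1)×3390
The z_c×3390 term appears on both sides and cancels. Collect the known terms of each column as K = Σ(ρt)_known − 3390 × (depth of known layers): K_1 = 116313.8 − 3390×40.86 = −22201.6; K_2 = 0 − 3390×(3.14 + 23.1) = −88953.6.
Balance: K_1 = K_2 + 23.1×ρ, so ρ = (K_1 − K_2)/23.1 = 66752/23.1 = 2890 kg m⁻³.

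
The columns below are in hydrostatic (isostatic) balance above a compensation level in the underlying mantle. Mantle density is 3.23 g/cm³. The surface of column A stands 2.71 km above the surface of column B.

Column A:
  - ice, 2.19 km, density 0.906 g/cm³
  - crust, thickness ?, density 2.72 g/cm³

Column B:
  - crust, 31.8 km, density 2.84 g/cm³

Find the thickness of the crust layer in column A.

Take the compensation level at the base of the deeper column (depth z_c below the surface of column A) and equate Σ ρ_i t_i down to z_c; mantle fills any gap and the z_c terms cancel.
Column A: 2.19×0.906 + x×2.72 + (z_c − 2.19 − x)×3.23
Column B: 2.71×0 + 31.8×2.84 + (z_c − 2.71 − 31.8)×3.23
The z_c×3.23 term appears on both sides and cancels. Collect the known terms of each column as K = Σ(ρt)_known − 3.23 × (depth of known layers): K_A = 1.98414 − 3.23×2.19 = −5.08956; K_B = 90.312 − 3.23×(2.71 + 31.8) = −21.1553.
Balance: K_A − x×(3.23 − 2.72) = K_B, so x = (K_A − K_B)/(3.23 − 2.72) = 16.0657/0.51 = 31.5 km.

31.5 km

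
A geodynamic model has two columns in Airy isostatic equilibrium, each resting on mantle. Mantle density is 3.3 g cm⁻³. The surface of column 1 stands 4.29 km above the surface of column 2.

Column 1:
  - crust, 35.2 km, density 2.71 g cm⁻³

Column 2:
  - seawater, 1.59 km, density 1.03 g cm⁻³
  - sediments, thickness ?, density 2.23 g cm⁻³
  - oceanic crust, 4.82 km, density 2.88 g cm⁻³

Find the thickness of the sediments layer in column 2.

Take the compensation level at the base of the deeper column (depth z_c below the surface of column 1) and equate Σ ρ_i t_i down to z_c; mantle fills any gap and the z_c terms cancel.
Column 1: 35.2×2.71 + (z_c − 35.2)×3.3
Column 2: 4.29×0 + 1.59×1.03 + x×2.23 + 4.82×2.88 + (z_c − 4.29 − 6.41 − x)×3.3
The z_c×3.3 term appears on both sides and cancels. Collect the known terms of each column as K = Σ(ρt)_known − 3.3 × (depth of known layers): K_1 = 95.392 − 3.3×35.2 = −20.768; K_2 = 15.5193 − 3.3×(4.29 + 6.41) = −19.7907.
Balance: K_1 = K_2 − x×(3.3 − 2.23), so x = (K_2 − K_1)/(3.3 − 2.23) = 0.9773/1.07 = 0.913 km.

0.913 km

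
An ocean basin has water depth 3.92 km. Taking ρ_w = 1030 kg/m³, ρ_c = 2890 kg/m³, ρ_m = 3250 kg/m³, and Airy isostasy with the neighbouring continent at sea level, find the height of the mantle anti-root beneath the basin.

For local isostatic compensation: replacing crust with seawater at the top is compensated by replacing crust with mantle at the base: d (ρ_c − ρ_w) = a (ρ_m − ρ_c).
a = d (ρ_c − ρ_w)/(ρ_m − ρ_c) = 3.92 km × 1860/360 = 20.3 km.

20.3 km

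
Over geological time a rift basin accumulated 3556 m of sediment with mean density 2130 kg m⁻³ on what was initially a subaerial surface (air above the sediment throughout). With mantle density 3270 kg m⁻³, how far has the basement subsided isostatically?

Subaerial load: s = t ρ_sed / ρ_m = 3556 m × 2130/3270 = 2320 m.

2320 m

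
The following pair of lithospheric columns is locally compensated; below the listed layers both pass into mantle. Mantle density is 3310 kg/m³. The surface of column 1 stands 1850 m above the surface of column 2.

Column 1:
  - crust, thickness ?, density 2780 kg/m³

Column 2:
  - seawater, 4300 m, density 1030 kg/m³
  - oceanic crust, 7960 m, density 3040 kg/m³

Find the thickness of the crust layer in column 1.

34100 m

Take the compensation level at the base of the deeper column (depth z_c below the surface of column 1) and equate Σ ρ_i t_i down to z_c; mantle fills any gap and the z_c terms cancel.
Column 1: x×2780 + (z_c − 0 − x)×3310
Column 2: 1850×0 + 4300×1030 + 7960×3040 + (z_c − 1850 − 12260)×3310
The z_c×3310 term appears on both sides and cancels. Collect the known terms of each column as K = Σ(ρt)_known − 3310 × (depth of known layers): K_1 = 0 − 3310×0 = 0; K_2 = 28627400 − 3310×(1850 + 12260) = −18076700.
Balance: K_1 − x×(3310 − 2780) = K_2, so x = (K_1 − K_2)/(3310 − 2780) = 18076700/530 = 34100 m.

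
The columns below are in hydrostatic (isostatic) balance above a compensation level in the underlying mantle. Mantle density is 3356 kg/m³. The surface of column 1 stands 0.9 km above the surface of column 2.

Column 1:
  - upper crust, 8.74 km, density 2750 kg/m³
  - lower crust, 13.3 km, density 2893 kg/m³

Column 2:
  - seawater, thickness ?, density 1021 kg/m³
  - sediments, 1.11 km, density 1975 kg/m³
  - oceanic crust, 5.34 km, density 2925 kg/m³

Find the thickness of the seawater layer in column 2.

Take the compensation level at the base of the deeper column (depth z_c below the surface of column 1) and equate Σ ρ_i t_i down to z_c; mantle fills any gap and the z_c terms cancel.
Column 1: 8.74×2750 + 13.3×2893 + (z_c − 22.04)×3356
Column 2: 0.9×0 + x×1021 + 1.11×1975 + 5.34×2925 + (z_c − 0.9 − 6.45 − x)×3356
The z_c×3356 term appears on both sides and cancels. Collect the known terms of each column as K = Σ(ρt)_known − 3356 × (depth of known layers): K_1 = 62511.9 − 3356×22.04 = −11454.34; K_2 = 17811.75 − 3356×(0.9 + 6.45) = −6854.85.
Balance: K_1 = K_2 − x×(3356 − 1021), so x = (K_2 − K_1)/(3356 − 1021) = 4599.49/2335 = 1.97 km.

1.97 km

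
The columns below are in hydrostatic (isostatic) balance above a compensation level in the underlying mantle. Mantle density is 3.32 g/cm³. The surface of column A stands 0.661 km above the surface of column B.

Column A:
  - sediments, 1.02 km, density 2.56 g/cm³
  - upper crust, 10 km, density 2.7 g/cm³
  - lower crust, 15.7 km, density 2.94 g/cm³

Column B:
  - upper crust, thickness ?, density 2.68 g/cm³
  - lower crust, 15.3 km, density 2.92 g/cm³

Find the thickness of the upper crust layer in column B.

7.23 km

Take the compensation level at the base of the deeper column (depth z_c below the surface of column A) and equate Σ ρ_i t_i down to z_c; mantle fills any gap and the z_c terms cancel.
Column A: 1.02×2.56 + 10×2.7 + 15.7×2.94 + (z_c − 26.72)×3.32
Column B: 0.661×0 + x×2.68 + 15.3×2.92 + (z_c − 0.661 − 15.3 − x)×3.32
The z_c×3.32 term appears on both sides and cancels. Collect the known terms of each column as K = Σ(ρt)_known − 3.32 × (depth of known layers): K_A = 75.7692 − 3.32×26.72 = −12.9412; K_B = 44.676 − 3.32×(0.661 + 15.3) = −8.31452.
Balance: K_A = K_B − x×(3.32 − 2.68), so x = (K_B − K_A)/(3.32 − 2.68) = 4.62668/0.64 = 7.23 km.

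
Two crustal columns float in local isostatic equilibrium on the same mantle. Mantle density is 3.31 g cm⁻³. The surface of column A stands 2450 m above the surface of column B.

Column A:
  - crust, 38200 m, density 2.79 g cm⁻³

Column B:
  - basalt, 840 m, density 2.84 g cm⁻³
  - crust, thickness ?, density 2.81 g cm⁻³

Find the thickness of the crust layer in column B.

22700 m

Take the compensation level at the base of the deeper column (depth z_c below the surface of column A) and equate Σ ρ_i t_i down to z_c; mantle fills any gap and the z_c terms cancel.
Column A: 38200×2.79 + (z_c − 38200)×3.31
Column B: 2450×0 + 840×2.84 + x×2.81 + (z_c − 2450 − 840 − x)×3.31
The z_c×3.31 term appears on both sides and cancels. Collect the known terms of each column as K = Σ(ρt)_known − 3.31 × (depth of known layers): K_A = 106578 − 3.31×38200 = −19864; K_B = 2385.6 − 3.31×(2450 + 840) = −8504.3.
Balance: K_A = K_B − x×(3.31 − 2.81), so x = (K_B − K_A)/(3.31 − 2.81) = 11359.7/0.5 = 22700 m.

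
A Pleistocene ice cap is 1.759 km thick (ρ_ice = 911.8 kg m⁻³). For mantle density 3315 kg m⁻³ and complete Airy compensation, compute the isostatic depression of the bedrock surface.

Equating mass per unit area of the two columns: the ice load ρ_ice t is balanced by mantle displaced below, ρ_m s.
s = t ρ_ice / ρ_m = 1.759 km × 911.8/3315 = 0.484 km.

0.484 km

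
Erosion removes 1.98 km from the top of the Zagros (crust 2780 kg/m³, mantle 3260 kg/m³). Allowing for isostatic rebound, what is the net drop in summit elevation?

0.292 km

Rebound u = e ρ_c/ρ_m = 1.98 km × 2780/3260 = 1.688 km.
Net surface drop = e − u = 1.98 km − 1.688 km = e (ρ_m − ρ_c)/ρ_m = 0.292 km.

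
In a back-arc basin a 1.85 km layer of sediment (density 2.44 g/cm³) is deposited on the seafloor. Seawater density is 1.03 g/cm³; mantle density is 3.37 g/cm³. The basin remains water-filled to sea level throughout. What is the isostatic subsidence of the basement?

Submarine loading: the sediment displaces seawater, and the subsidence is in turn flooded, so s (ρ_m − ρ_w) = t (ρ_sed − ρ_w).
s = 1.85 km × (2.44 − 1.03) / (3.37 − 1.03) = 1.11 km.

1.11 km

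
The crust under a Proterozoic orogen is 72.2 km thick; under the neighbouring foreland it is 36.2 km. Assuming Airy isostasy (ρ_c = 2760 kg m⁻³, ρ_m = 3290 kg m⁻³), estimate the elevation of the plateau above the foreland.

5.8 km

Excess crust Δ = 72.2 km − 36.2 km = 36 km, split between elevation h and root r with h + r = Δ.
Airy balance ρ_c h = (ρ_m − ρ_c) r gives r = h ρ_c/(ρ_m − ρ_c), so h (1 + ρ_c/(ρ_m − ρ_c)) = Δ, i.e. h = Δ (ρ_m − ρ_c)/ρ_m.
h = 36 km × 530/3290 = 5.8 km.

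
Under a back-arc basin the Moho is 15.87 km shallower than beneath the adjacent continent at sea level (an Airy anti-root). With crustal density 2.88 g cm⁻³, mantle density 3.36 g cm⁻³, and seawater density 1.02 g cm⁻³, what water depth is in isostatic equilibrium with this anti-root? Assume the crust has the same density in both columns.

4.1 km

Replacing a thickness d of crust by seawater at the top must be balanced by replacing crust with mantle at the base: d (ρ_c − ρ_w) = a (ρ_m − ρ_c).
d = a (ρ_m − ρ_c)/(ρ_c − ρ_w) = 15.87 km × 0.48/1.86 = 4.1 km.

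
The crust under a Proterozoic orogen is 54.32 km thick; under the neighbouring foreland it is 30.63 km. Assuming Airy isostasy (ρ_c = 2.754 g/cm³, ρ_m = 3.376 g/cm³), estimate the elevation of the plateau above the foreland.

4.36 km

Excess crust Δ = 54.32 km − 30.63 km = 23.69 km, split between elevation h and root r with h + r = Δ.
Airy balance ρ_c h = (ρ_m − ρ_c) r gives r = h ρ_c/(ρ_m − ρ_c), so h (1 + ρ_c/(ρ_m − ρ_c)) = Δ, i.e. h = Δ (ρ_m − ρ_c)/ρ_m.
h = 23.69 km × 0.622/3.376 = 4.36 km.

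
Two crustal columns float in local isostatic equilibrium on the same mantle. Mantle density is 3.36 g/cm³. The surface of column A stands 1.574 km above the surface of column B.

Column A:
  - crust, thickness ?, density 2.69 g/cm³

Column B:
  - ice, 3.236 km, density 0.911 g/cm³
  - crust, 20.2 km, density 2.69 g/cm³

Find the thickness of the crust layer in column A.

Take the compensation level at the base of the deeper column (depth z_c below the surface of column A) and equate Σ ρ_i t_i down to z_c; mantle fills any gap and the z_c terms cancel.
Column A: x×2.69 + (z_c − 0 − x)×3.36
Column B: 1.574×0 + 3.236×0.911 + 20.2×2.69 + (z_c − 1.574 − 23.436)×3.36
The z_c×3.36 term appears on both sides and cancels. Collect the known terms of each column as K = Σ(ρt)_known − 3.36 × (depth of known layers): K_A = 0 − 3.36×0 = 0; K_B = 57.285996 − 3.36×(1.574 + 23.436) = −26.747604.
Balance: K_A − x×(3.36 − 2.69) = K_B, so x = (K_A − K_B)/(3.36 − 2.69) = 26.7476/0.67 = 39.9 km.

39.9 km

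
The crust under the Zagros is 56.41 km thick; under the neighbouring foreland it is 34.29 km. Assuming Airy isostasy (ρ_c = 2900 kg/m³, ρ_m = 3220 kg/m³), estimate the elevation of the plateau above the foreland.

2.2 km

Excess crust Δ = 56.41 km − 34.29 km = 22.12 km, split between elevation h and root r with h + r = Δ.
Airy balance ρ_c h = (ρ_m − ρ_c) r gives r = h ρ_c/(ρ_m − ρ_c), so h (1 + ρ_c/(ρ_m − ρ_c)) = Δ, i.e. h = Δ (ρ_m − ρ_c)/ρ_m.
h = 22.12 km × 320/3220 = 2.2 km.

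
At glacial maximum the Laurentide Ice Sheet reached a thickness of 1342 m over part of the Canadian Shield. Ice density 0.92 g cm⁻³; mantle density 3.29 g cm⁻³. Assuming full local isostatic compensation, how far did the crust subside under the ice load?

375 m

For local isostatic compensation: the ice load ρ_ice t is balanced by mantle displaced below, ρ_m s.
s = t ρ_ice / ρ_m = 1342 m × 0.92/3.29 = 375 m.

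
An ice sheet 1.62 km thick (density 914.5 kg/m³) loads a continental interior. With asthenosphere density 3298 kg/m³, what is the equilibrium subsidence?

Isostatic balance requires: the ice load ρ_ice t is balanced by mantle displaced below, ρ_m s.
s = t ρ_ice / ρ_m = 1.62 km × 914.5/3298 = 0.449 km.

0.449 km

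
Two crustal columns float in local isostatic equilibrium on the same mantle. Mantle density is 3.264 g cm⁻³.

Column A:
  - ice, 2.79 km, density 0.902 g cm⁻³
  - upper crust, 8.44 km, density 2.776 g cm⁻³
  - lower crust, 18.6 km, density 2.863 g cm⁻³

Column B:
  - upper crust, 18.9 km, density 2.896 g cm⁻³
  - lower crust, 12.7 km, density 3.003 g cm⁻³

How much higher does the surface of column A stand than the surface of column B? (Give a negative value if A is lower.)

For any compensation level in the mantle, the mantle terms cancel and isostasy reduces to e = (Σt_A − Σt_B) − (Σ(ρt)_A − Σ(ρt)_B) / ρ_m.
Σt_A = 29.83 km; Σt_B = 31.6 km; Σ(ρt)_A = 79.19782; Σ(ρt)_B = 92.8725 (in km·g cm⁻³).
e = (29.83 − 31.6) − (79.19782 − 92.8725) / 3.264 = 2.42 km.

2.42 km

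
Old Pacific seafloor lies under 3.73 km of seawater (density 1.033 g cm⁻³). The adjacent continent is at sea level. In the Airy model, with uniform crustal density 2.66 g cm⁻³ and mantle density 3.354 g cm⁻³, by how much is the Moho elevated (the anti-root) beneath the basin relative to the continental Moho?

Equating mass per unit area of the two columns: replacing crust with seawater at the top is compensated by replacing crust with mantle at the base: d (ρ_c − ρ_w) = a (ρ_m − ρ_c).
a = d (ρ_c − ρ_w)/(ρ_m − ρ_c) = 3.73 km × 1.627/0.694 = 8.74 km.

8.74 km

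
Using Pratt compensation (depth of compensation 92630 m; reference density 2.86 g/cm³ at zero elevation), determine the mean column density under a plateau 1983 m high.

Pratt balance: ρ_ref D = ρ (D + h).
ρ = ρ_ref D/(D + h) = 2.86 × 92630 m/(92630 m + 1983 m) = 2.8 g/cm³.

2.8 g/cm³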